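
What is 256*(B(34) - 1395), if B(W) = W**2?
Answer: -61184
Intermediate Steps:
256*(B(34) - 1395) = 256*(34**2 - 1395) = 256*(1156 - 1395) = 256*(-239) = -61184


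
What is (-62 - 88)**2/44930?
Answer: 2250/4493 ≈ 0.50078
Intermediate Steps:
(-62 - 88)**2/44930 = (-150)**2*(1/44930) = 22500*(1/44930) = 2250/4493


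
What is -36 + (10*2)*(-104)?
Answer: -2116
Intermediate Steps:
-36 + (10*2)*(-104) = -36 + 20*(-104) = -36 - 2080 = -2116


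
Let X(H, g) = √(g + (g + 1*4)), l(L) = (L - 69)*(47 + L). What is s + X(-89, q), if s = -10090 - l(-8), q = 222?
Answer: -7087 + 8*√7 ≈ -7065.8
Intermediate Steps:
l(L) = (-69 + L)*(47 + L)
X(H, g) = √(4 + 2*g) (X(H, g) = √(g + (g + 4)) = √(g + (4 + g)) = √(4 + 2*g))
s = -7087 (s = -10090 - (-3243 + (-8)² - 22*(-8)) = -10090 - (-3243 + 64 + 176) = -10090 - 1*(-3003) = -10090 + 3003 = -7087)
s + X(-89, q) = -7087 + √(4 + 2*222) = -7087 + √(4 + 444) = -7087 + √448 = -7087 + 8*√7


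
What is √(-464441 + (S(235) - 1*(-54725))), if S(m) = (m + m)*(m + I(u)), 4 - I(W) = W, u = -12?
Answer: 7*I*√5954 ≈ 540.13*I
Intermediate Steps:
I(W) = 4 - W
S(m) = 2*m*(16 + m) (S(m) = (m + m)*(m + (4 - 1*(-12))) = (2*m)*(m + (4 + 12)) = (2*m)*(m + 16) = (2*m)*(16 + m) = 2*m*(16 + m))
√(-464441 + (S(235) - 1*(-54725))) = √(-464441 + (2*235*(16 + 235) - 1*(-54725))) = √(-464441 + (2*235*251 + 54725)) = √(-464441 + (117970 + 54725)) = √(-464441 + 172695) = √(-291746) = 7*I*√5954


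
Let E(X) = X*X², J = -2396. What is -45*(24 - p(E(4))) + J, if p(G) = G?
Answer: -596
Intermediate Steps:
E(X) = X³
-45*(24 - p(E(4))) + J = -45*(24 - 1*4³) - 2396 = -45*(24 - 1*64) - 2396 = -45*(24 - 64) - 2396 = -45*(-40) - 2396 = 1800 - 2396 = -596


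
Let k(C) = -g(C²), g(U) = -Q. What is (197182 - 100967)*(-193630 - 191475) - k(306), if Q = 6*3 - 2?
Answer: -37052877591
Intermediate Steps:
Q = 16 (Q = 18 - 2 = 16)
g(U) = -16 (g(U) = -1*16 = -16)
k(C) = 16 (k(C) = -1*(-16) = 16)
(197182 - 100967)*(-193630 - 191475) - k(306) = (197182 - 100967)*(-193630 - 191475) - 1*16 = 96215*(-385105) - 16 = -37052877575 - 16 = -37052877591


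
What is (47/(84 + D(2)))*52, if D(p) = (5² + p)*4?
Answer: 611/48 ≈ 12.729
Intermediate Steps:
D(p) = 100 + 4*p (D(p) = (25 + p)*4 = 100 + 4*p)
(47/(84 + D(2)))*52 = (47/(84 + (100 + 4*2)))*52 = (47/(84 + (100 + 8)))*52 = (47/(84 + 108))*52 = (47/192)*52 = 611/48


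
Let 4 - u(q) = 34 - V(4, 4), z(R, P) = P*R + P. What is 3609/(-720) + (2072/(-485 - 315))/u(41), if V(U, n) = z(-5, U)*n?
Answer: -93717/18800 ≈ -4.9849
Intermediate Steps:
z(R, P) = P + P*R
V(U, n) = -4*U*n (V(U, n) = (U*(1 - 5))*n = (U*(-4))*n = (-4*U)*n = -4*U*n)
u(q) = -94 (u(q) = 4 - (34 - (-4)*4*4) = 4 - (34 - 1*(-64)) = 4 - (34 + 64) = 4 - 1*98 = 4 - 98 = -94)
3609/(-720) + (2072/(-485 - 315))/u(41) = 3609/(-720) + (2072/(-485 - 315))/(-94) = 3609*(-1/720) + (2072/(-800))*(-1/94) = -401/80 + (2072*(-1/800))*(-1/94) = -401/80 - 259/100*(-1/94) = -401/80 + 259/9400 = -93717/18800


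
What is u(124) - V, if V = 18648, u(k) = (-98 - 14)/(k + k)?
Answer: -578102/31 ≈ -18648.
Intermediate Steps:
u(k) = -56/k (u(k) = -112*1/(2*k) = -56/k)
u(124) - V = -56/124 - 1*18648 = -56*1/124 - 18648 = -14/31 - 18648 = -578102/31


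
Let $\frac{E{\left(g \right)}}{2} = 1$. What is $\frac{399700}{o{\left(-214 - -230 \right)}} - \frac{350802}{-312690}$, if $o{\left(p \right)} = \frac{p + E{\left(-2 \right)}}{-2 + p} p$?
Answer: $\frac{36455244437}{1876140} \approx 19431.0$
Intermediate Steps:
$E{\left(g \right)} = 2$ ($E{\left(g \right)} = 2 \cdot 1 = 2$)
$o{\left(p \right)} = \frac{p \left(2 + p\right)}{-2 + p}$ ($o{\left(p \right)} = \frac{p + 2}{-2 + p} p = \frac{2 + p}{-2 + p} p = \frac{p \left(2 + p\right)}{-2 + p}$)
$\frac{399700}{o{\left(-214 - -230 \right)}} - \frac{350802}{-312690} = \frac{399700}{\left(-214 - -230\right) \frac{1}{-2 - -16} \left(2 - -16\right)} - \frac{350802}{-312690} = \frac{399700}{\left(-214 + 230\right) \frac{1}{-2 + \left(-214 + 230\right)} \left(2 + \left(-214 + 230\right)\right)} - - \frac{58467}{52115} = \frac{399700}{16 \frac{1}{-2 + 16} \left(2 + 16\right)} + \frac{58467}{52115} = \frac{399700}{16 \cdot \frac{1}{14} \cdot 18} + \frac{58467}{52115} = \frac{399700}{\frac{144}{7}} + \frac{58467}{52115} = 399700 \cdot \frac{7}{144} + \frac{58467}{52115} = \frac{699475}{36} + \frac{58467}{52115} = \frac{36455244437}{1876140}$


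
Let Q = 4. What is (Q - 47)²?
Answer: 1849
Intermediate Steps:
(Q - 47)² = (4 - 47)² = (-43)² = 1849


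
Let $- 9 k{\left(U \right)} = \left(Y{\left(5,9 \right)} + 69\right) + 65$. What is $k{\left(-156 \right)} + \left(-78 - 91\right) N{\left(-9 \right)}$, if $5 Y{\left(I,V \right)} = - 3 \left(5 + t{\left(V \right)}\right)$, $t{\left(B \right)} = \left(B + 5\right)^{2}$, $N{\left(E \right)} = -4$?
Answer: $\frac{30353}{45} \approx 674.51$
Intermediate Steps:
$t{\left(B \right)} = \left(5 + B\right)^{2}$
$Y{\left(I,V \right)} = -3 - \frac{3 \left(5 + V\right)^{2}}{5}$ ($Y{\left(I,V \right)} = \frac{\left(-3\right) \left(5 + \left(5 + V\right)^{2}\right)}{5} = \frac{-15 - 3 \left(5 + V\right)^{2}}{5} = -3 - \frac{3 \left(5 + V\right)^{2}}{5}$)
$k{\left(U \right)} = - \frac{67}{45}$ ($k{\left(U \right)} = - \frac{\left(\left(-3 - \frac{3 \left(5 + 9\right)^{2}}{5}\right) + 69\right) + 65}{9} = - \frac{\left(\left(-3 - \frac{3 \cdot 14^{2}}{5}\right) + 69\right) + 65}{9} = - \frac{\left(\left(-3 - \frac{588}{5}\right) + 69\right) + 65}{9} = - \frac{\left(- \frac{603}{5} + 69\right) + 65}{9} = - \frac{- \frac{258}{5} + 65}{9} = \left(- \frac{1}{9}\right) \frac{67}{5} = - \frac{67}{45}$)
$k{\left(-156 \right)} + \left(-78 - 91\right) N{\left(-9 \right)} = - \frac{67}{45} + \left(-78 - 91\right) \left(-4\right) = - \frac{67}{45} - -676 = - \frac{67}{45} + 676 = \frac{30353}{45}$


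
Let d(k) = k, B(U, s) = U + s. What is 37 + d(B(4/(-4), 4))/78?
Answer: 963/26 ≈ 37.038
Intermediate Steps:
37 + d(B(4/(-4), 4))/78 = 37 + (4/(-4) + 4)/78 = 37 + (4*(-¼) + 4)*(1/78) = 37 + (-1 + 4)*(1/78) = 37 + 3*(1/78) = 37 + 1/26 = 963/26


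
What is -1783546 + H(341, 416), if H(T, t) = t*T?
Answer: -1641690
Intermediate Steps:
H(T, t) = T*t
-1783546 + H(341, 416) = -1783546 + 341*416 = -1783546 + 141856 = -1641690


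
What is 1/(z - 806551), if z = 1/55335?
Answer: -55335/44630499584 ≈ -1.2398e-6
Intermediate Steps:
z = 1/55335 ≈ 1.8072e-5
1/(z - 806551) = 1/(1/55335 - 806551) = 1/(-44630499584/55335) = -55335/44630499584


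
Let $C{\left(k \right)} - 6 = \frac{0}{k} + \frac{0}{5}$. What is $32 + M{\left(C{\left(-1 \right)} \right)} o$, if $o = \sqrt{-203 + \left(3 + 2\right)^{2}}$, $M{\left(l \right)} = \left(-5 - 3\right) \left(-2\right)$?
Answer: $32 + 16 i \sqrt{178} \approx 32.0 + 213.47 i$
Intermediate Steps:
$C{\left(k \right)} = 6$ ($C{\left(k \right)} = 6 + \left(\frac{0}{k} + \frac{0}{5}\right) = 6 + \left(0 + 0 \cdot \frac{1}{5}\right) = 6 + \left(0 + 0\right) = 6 + 0 = 6$)
$M{\left(l \right)} = 16$ ($M{\left(l \right)} = \left(-8\right) \left(-2\right) = 16$)
$o = i \sqrt{178}$ ($o = \sqrt{-203 + 5^{2}} = \sqrt{-203 + 25} = \sqrt{-178} = i \sqrt{178} \approx 13.342 i$)
$32 + M{\left(C{\left(-1 \right)} \right)} o = 32 + 16 i \sqrt{178}$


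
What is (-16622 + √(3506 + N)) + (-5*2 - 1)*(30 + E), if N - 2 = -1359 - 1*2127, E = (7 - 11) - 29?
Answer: -16589 + √22 ≈ -16584.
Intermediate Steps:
E = -33 (E = -4 - 29 = -33)
N = -3484 (N = 2 + (-1359 - 1*2127) = 2 + (-1359 - 2127) = 2 - 3486 = -3484)
(-16622 + √(3506 + N)) + (-5*2 - 1)*(30 + E) = (-16622 + √(3506 - 3484)) + (-5*2 - 1)*(30 - 33) = (-16622 + √22) + (-10 - 1)*(-3) = (-16622 + √22) - 11*(-3) = (-16622 + √22) + 33 = -16589 + √22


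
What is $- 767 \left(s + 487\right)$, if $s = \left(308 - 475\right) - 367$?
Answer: $36049$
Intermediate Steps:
$s = -534$ ($s = -167 - 367 = -534$)
$- 767 \left(s + 487\right) = - 767 \left(-534 + 487\right) = \left(-767\right) \left(-47\right) = 36049$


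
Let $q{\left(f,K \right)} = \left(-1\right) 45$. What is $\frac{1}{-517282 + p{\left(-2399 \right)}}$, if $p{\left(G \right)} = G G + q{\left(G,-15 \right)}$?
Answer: $\frac{1}{5237874} \approx 1.9092 \cdot 10^{-7}$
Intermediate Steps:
$q{\left(f,K \right)} = -45$
$p{\left(G \right)} = -45 + G^{2}$ ($p{\left(G \right)} = G G - 45 = G^{2} - 45 = -45 + G^{2}$)
$\frac{1}{-517282 + p{\left(-2399 \right)}} = \frac{1}{-517282 - \left(45 - \left(-2399\right)^{2}\right)} = \frac{1}{-517282 + \left(-45 + 5755201\right)} = \frac{1}{-517282 + 5755156} = \frac{1}{5237874}$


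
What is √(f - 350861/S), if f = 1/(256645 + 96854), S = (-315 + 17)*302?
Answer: √986449840264569592635/15906748002 ≈ 1.9745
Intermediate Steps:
S = -89996 (S = -298*302 = -89996)
f = 1/353499 ≈ 2.8289e-6
√(f - 350861/S) = √(1/353499 - 350861/(-89996)) = √(1/353499 - 350861*(-1/89996)) = √(1/353499 + 350861/89996) = √(124029102635/31813496004) = √986449840264569592635/15906748002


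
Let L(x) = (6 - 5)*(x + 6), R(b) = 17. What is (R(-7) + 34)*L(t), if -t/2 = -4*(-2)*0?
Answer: 306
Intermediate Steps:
t = 0 (t = -2*(-4*(-2))*0 = -16*0 = -2*0 = 0)
L(x) = 6 + x (L(x) = 1*(6 + x) = 6 + x)
(R(-7) + 34)*L(t) = (17 + 34)*(6 + 0) = 51*6 = 306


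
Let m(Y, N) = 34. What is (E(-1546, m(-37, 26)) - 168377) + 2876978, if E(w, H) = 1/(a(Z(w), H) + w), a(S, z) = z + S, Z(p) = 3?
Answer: 4087278908/1509 ≈ 2.7086e+6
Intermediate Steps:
a(S, z) = S + z
E(w, H) = 1/(3 + H + w) (E(w, H) = 1/((3 + H) + w) = 1/(3 + H + w))
(E(-1546, m(-37, 26)) - 168377) + 2876978 = (1/(3 + 34 - 1546) - 168377) + 2876978 = (1/(-1509) - 168377) + 2876978 = (-1/1509 - 168377) + 2876978 = -254080894/1509 + 2876978 = 4087278908/1509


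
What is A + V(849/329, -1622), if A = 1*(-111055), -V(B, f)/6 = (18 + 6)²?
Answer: -114511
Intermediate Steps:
V(B, f) = -3456 (V(B, f) = -6*(18 + 6)² = -6*24² = -6*576 = -3456)
A = -111055
A + V(849/329, -1622) = -111055 - 3456 = -114511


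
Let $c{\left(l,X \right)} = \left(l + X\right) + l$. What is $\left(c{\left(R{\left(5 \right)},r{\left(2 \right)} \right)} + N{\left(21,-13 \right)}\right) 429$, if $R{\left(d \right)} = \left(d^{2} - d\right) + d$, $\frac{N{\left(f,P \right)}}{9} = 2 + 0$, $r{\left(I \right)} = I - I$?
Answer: $29172$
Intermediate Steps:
$r{\left(I \right)} = 0$
$N{\left(f,P \right)} = 18$ ($N{\left(f,P \right)} = 9 \left(2 + 0\right) = 9 \cdot 2 = 18$)
$R{\left(d \right)} = d^{2}$
$c{\left(l,X \right)} = X + 2 l$ ($c{\left(l,X \right)} = \left(X + l\right) + l = X + 2 l$)
$\left(c{\left(R{\left(5 \right)},r{\left(2 \right)} \right)} + N{\left(21,-13 \right)}\right) 429 = \left(\left(0 + 2 \cdot 5^{2}\right) + 18\right) 429 = \left(\left(0 + 2 \cdot 25\right) + 18\right) 429 = \left(\left(0 + 50\right) + 18\right) 429 = \left(50 + 18\right) 429 = 68 \cdot 429 = 29172$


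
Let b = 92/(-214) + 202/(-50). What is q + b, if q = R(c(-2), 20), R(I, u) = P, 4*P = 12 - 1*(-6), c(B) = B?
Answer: 161/5350 ≈ 0.030093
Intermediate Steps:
P = 9/2 (P = (12 - 1*(-6))/4 = (12 + 6)/4 = (¼)*18 = 9/2 ≈ 4.5000)
R(I, u) = 9/2
q = 9/2 ≈ 4.5000
b = -11957/2675 (b = 92*(-1/214) + 202*(-1/50) = -46/107 - 101/25 = -11957/2675 ≈ -4.4699)
q + b = 9/2 - 11957/2675 = 161/5350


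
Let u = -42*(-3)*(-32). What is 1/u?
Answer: -1/4032 ≈ -0.00024802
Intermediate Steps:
u = -4032 (u = 126*(-32) = -4032)
1/u = 1/(-4032) = -1/4032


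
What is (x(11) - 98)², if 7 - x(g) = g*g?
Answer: 44944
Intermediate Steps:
x(g) = 7 - g² (x(g) = 7 - g*g = 7 - g²)
(x(11) - 98)² = ((7 - 1*11²) - 98)² = ((7 - 1*121) - 98)² = ((7 - 121) - 98)² = (-114 - 98)² = (-212)² = 44944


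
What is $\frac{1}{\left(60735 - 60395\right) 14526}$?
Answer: $\frac{1}{4938840} \approx 2.0248 \cdot 10^{-7}$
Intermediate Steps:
$\frac{1}{\left(60735 - 60395\right) 14526} = \frac{1}{340} \cdot \frac{1}{14526} = \frac{1}{4938840}$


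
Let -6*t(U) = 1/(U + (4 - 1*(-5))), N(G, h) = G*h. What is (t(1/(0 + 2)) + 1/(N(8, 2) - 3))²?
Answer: 1936/549081 ≈ 0.0035259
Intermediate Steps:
t(U) = -1/(6*(9 + U)) (t(U) = -1/(6*(U + (4 - 1*(-5)))) = -1/(6*(U + (4 + 5))) = -1/(6*(U + 9)) = -1/(6*(9 + U)))
(t(1/(0 + 2)) + 1/(N(8, 2) - 3))² = (-1/(54 + 6/(0 + 2)) + 1/(8*2 - 3))² = (-1/(54 + 6/2) + 1/(16 - 3))² = (-1/(54 + 6*(½)) + 1/13)² = (-1/(54 + 3) + 1/13)² = (-1/57 + 1/13)² = (44/741)² = 1936/549081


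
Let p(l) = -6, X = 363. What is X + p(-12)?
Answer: 357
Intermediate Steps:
X + p(-12) = 363 - 6 = 357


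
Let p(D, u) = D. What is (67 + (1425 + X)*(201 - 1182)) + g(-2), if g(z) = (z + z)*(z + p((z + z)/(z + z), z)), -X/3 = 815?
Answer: 1000691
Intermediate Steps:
X = -2445 (X = -3*815 = -2445)
g(z) = 2*z*(1 + z) (g(z) = (z + z)*(z + (z + z)/(z + z)) = (2*z)*(z + (2*z)/((2*z))) = (2*z)*(z + (2*z)*(1/(2*z))) = (2*z)*(z + 1) = (2*z)*(1 + z) = 2*z*(1 + z))
(67 + (1425 + X)*(201 - 1182)) + g(-2) = (67 + (1425 - 2445)*(201 - 1182)) + 2*(-2)*(1 - 2) = (67 - 1020*(-981)) + 2*(-2)*(-1) = (67 + 1000620) + 4 = 1000687 + 4 = 1000691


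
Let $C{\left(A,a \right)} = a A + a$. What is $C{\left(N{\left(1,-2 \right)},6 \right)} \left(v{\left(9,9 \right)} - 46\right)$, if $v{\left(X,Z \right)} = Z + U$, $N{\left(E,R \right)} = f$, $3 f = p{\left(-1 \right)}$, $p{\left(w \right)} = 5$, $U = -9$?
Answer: $-736$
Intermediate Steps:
$f = \frac{5}{3}$ ($f = \frac{1}{3} \cdot 5 = \frac{5}{3} \approx 1.6667$)
$N{\left(E,R \right)} = \frac{5}{3}$
$C{\left(A,a \right)} = a + A a$ ($C{\left(A,a \right)} = A a + a = a + A a$)
$v{\left(X,Z \right)} = -9 + Z$ ($v{\left(X,Z \right)} = Z - 9 = -9 + Z$)
$C{\left(N{\left(1,-2 \right)},6 \right)} \left(v{\left(9,9 \right)} - 46\right) = 6 \left(1 + \frac{5}{3}\right) \left(\left(-9 + 9\right) - 46\right) = 6 \cdot \frac{8}{3} \left(0 - 46\right) = 16 \left(-46\right) = -736$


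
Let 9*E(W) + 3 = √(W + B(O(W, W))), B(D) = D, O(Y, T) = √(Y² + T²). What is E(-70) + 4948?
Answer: 14843/3 + √(-70 + 70*√2)/9 ≈ 4948.3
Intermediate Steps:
O(Y, T) = √(T² + Y²)
E(W) = -⅓ + √(W + √2*√(W²))/9 (E(W) = -⅓ + √(W + √(W² + W²))/9 = -⅓ + √(W + √(2*W²))/9 = -⅓ + √(W + √2*√(W²))/9)
E(-70) + 4948 = (-⅓ + √(-70 + √2*√((-70)²))/9) + 4948 = (-⅓ + √(-70 + √2*√4900)/9) + 4948 = (-⅓ + √(-70 + √2*70)/9) + 4948 = (-⅓ + √(-70 + 70*√2)/9) + 4948 = 14843/3 + √(-70 + 70*√2)/9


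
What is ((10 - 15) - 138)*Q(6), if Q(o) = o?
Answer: -858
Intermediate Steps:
((10 - 15) - 138)*Q(6) = ((10 - 15) - 138)*6 = (-5 - 138)*6 = -143*6 = -858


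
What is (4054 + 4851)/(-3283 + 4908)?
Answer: 137/25 ≈ 5.4800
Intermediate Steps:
(4054 + 4851)/(-3283 + 4908) = 8905/1625 = 8905*(1/1625) = 137/25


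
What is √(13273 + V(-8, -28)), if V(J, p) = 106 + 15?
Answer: √13394 ≈ 115.73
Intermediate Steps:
V(J, p) = 121
√(13273 + V(-8, -28)) = √(13273 + 121) = √13394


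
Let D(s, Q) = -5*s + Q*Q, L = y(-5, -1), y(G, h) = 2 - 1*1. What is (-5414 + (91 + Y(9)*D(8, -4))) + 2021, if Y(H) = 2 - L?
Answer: -3326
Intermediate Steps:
y(G, h) = 1 (y(G, h) = 2 - 1 = 1)
L = 1
D(s, Q) = Q² - 5*s (D(s, Q) = -5*s + Q² = Q² - 5*s)
Y(H) = 1 (Y(H) = 2 - 1*1 = 2 - 1 = 1)
(-5414 + (91 + Y(9)*D(8, -4))) + 2021 = (-5414 + (91 + 1*((-4)² - 5*8))) + 2021 = (-5414 + (91 + 1*(16 - 40))) + 2021 = (-5414 + (91 + 1*(-24))) + 2021 = (-5414 + (91 - 24)) + 2021 = (-5414 + 67) + 2021 = -5347 + 2021 = -3326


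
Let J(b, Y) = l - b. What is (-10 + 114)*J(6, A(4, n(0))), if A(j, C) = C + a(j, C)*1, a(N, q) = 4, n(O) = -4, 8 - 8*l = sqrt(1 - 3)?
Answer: -520 - 13*I*sqrt(2) ≈ -520.0 - 18.385*I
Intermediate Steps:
l = 1 - I*sqrt(2)/8 (l = 1 - sqrt(1 - 3)/8 = 1 - I*sqrt(2)/8 ≈ 1.0 - 0.17678*I)
A(j, C) = 4 + C (A(j, C) = C + 4*1 = C + 4 = 4 + C)
J(b, Y) = 1 - b - I*sqrt(2)/8 (J(b, Y) = (1 - I*sqrt(2)/8) - b = 1 - b - I*sqrt(2)/8)
(-10 + 114)*J(6, A(4, n(0))) = (-10 + 114)*(1 - 1*6 - I*sqrt(2)/8) = 104*(1 - 6 - I*sqrt(2)/8) = 104*(-5 - I*sqrt(2)/8) = -520 - 13*I*sqrt(2)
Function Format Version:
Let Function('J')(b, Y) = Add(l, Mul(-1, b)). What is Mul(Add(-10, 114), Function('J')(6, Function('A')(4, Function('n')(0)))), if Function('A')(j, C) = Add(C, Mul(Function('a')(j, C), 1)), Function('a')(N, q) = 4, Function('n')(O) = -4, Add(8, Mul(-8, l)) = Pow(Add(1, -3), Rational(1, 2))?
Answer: Add(-520, Mul(-13, I, Pow(2, Rational(1, 2)))) ≈ Add(-520.00, Mul(-18.385, I))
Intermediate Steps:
l = Add(1, Mul(Rational(-1, 8), I, Pow(2, Rational(1, 2)))) (l = Add(1, Mul(Rational(-1, 8), Pow(Add(1, -3), Rational(1, 2)))) = Add(1, Mul(Rational(-1, 8), Pow(-2, Rational(1, 2)))) = Add(1, Mul(Rational(-1, 8), Mul(I, Pow(2, Rational(1, 2))))) = Add(1, Mul(Rational(-1, 8), I, Pow(2, Rational(1, 2)))) ≈ Add(1.0000, Mul(-0.17678, I)))
Function('A')(j, C) = Add(4, C) (Function('A')(j, C) = Add(C, Mul(4, 1)) = Add(C, 4) = Add(4, C))
Function('J')(b, Y) = Add(1, Mul(-1, b), Mul(Rational(-1, 8), I, Pow(2, Rational(1, 2)))) (Function('J')(b, Y) = Add(Add(1, Mul(Rational(-1, 8), I, Pow(2, Rational(1, 2)))), Mul(-1, b)) = Add(1, Mul(-1, b), Mul(Rational(-1, 8), I, Pow(2, Rational(1, 2)))))
Mul(Add(-10, 114), Function('J')(6, Function('A')(4, Function('n')(0)))) = Mul(Add(-10, 114), Add(1, Mul(-1, 6), Mul(Rational(-1, 8), I, Pow(2, Rational(1, 2))))) = Mul(104, Add(1, -6, Mul(Rational(-1, 8), I, Pow(2, Rational(1, 2))))) = Mul(104, Add(-5, Mul(Rational(-1, 8), I, Pow(2, Rational(1, 2))))) = Add(-520, Mul(-13, I, Pow(2, Rational(1, 2))))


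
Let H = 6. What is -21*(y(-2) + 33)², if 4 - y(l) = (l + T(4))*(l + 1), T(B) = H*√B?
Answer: -46389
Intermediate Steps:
T(B) = 6*√B
y(l) = 4 - (1 + l)*(12 + l) (y(l) = 4 - (l + 6*√4)*(l + 1) = 4 - (l + 6*2)*(1 + l) = 4 - (l + 12)*(1 + l) = 4 - (12 + l)*(1 + l) = 4 - (1 + l)*(12 + l))
-21*(y(-2) + 33)² = -21*((-8 - 1*(-2)² - 13*(-2)) + 33)² = -21*((-8 - 1*4 + 26) + 33)² = -21*((-8 - 4 + 26) + 33)² = -21*(14 + 33)² = -21*47² = -21*2209 = -46389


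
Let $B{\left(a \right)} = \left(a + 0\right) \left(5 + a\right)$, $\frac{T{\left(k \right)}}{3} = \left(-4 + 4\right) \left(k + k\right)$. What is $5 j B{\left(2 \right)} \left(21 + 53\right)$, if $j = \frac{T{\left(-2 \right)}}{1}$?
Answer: $0$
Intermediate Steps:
$T{\left(k \right)} = 0$ ($T{\left(k \right)} = 3 \left(-4 + 4\right) \left(k + k\right) = 3 \cdot 0 \cdot 2 k = 3 \cdot 0 = 0$)
$B{\left(a \right)} = a \left(5 + a\right)$
$j = 0$ ($j = \frac{0}{1} = 0 \cdot 1 = 0$)
$5 j B{\left(2 \right)} \left(21 + 53\right) = 5 \cdot 0 \cdot 2 \left(5 + 2\right) \left(21 + 53\right) = 0 \cdot 2 \cdot 7 \cdot 74 = 0 \cdot 14 \cdot 74 = 0 \cdot 74 = 0$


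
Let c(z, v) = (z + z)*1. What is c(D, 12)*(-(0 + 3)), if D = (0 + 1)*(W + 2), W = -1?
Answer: -6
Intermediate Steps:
D = 1 (D = (0 + 1)*(-1 + 2) = 1*1 = 1)
c(z, v) = 2*z (c(z, v) = (2*z)*1 = 2*z)
c(D, 12)*(-(0 + 3)) = (2*1)*(-(0 + 3)) = 2*(-1*3) = 2*(-3) = -6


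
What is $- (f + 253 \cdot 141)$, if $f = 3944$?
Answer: $-39617$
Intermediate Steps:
$- (f + 253 \cdot 141) = - (3944 + 253 \cdot 141) = - (3944 + 35673) = \left(-1\right) 39617 = -39617$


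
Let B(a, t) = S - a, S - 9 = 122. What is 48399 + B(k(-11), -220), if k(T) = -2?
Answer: 48532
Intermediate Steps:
S = 131 (S = 9 + 122 = 131)
B(a, t) = 131 - a
48399 + B(k(-11), -220) = 48399 + (131 - 1*(-2)) = 48399 + (131 + 2) = 48399 + 133 = 48532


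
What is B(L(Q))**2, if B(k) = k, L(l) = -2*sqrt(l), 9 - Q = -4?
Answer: 52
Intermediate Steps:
Q = 13 (Q = 9 - 1*(-4) = 9 + 4 = 13)
B(L(Q))**2 = (-2*sqrt(13))**2 = 52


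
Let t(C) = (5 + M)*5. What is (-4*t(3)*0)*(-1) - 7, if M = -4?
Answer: -7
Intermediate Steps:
t(C) = 5 (t(C) = (5 - 4)*5 = 1*5 = 5)
(-4*t(3)*0)*(-1) - 7 = (-4*5*0)*(-1) - 7 = -20*0*(-1) - 7 = 0*(-1) - 7 = 0 - 7 = -7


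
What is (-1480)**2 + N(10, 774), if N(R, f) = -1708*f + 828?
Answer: 869236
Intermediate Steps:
N(R, f) = 828 - 1708*f
(-1480)**2 + N(10, 774) = (-1480)**2 + (828 - 1708*774) = 2190400 + (828 - 1321992) = 2190400 - 1321164 = 869236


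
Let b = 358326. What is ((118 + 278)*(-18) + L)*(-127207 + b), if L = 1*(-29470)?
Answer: -8458493162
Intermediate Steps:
L = -29470
((118 + 278)*(-18) + L)*(-127207 + b) = ((118 + 278)*(-18) - 29470)*(-127207 + 358326) = (396*(-18) - 29470)*231119 = (-7128 - 29470)*231119 = -36598*231119 = -8458493162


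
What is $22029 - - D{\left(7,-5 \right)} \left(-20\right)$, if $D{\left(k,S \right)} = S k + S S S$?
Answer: $25229$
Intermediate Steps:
$D{\left(k,S \right)} = S^{3} + S k$ ($D{\left(k,S \right)} = S k + S^{2} S = S k + S^{3} = S^{3} + S k$)
$22029 - - D{\left(7,-5 \right)} \left(-20\right) = 22029 - - \left(-5\right) \left(7 + \left(-5\right)^{2}\right) \left(-20\right) = 22029 - - \left(-5\right) \left(7 + 25\right) \left(-20\right) = 22029 - - \left(-5\right) 32 \left(-20\right) = 22029 - \left(-1\right) \left(-160\right) \left(-20\right) = 22029 - 160 \left(-20\right) = 22029 - -3200 = 22029 + 3200 = 25229$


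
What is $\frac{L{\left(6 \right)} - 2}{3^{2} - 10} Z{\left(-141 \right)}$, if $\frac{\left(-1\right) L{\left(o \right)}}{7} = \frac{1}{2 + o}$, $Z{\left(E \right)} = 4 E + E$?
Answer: $- \frac{16215}{8} \approx -2026.9$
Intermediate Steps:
$Z{\left(E \right)} = 5 E$
$L{\left(o \right)} = - \frac{7}{2 + o}$
$\frac{L{\left(6 \right)} - 2}{3^{2} - 10} Z{\left(-141 \right)} = \frac{- \frac{7}{2 + 6} - 2}{3^{2} - 10} \cdot 5 \left(-141\right) = \frac{- \frac{7}{8} - 2}{9 - 10} \left(-705\right) = \frac{\left(-7\right) \frac{1}{8} - 2}{-1} \left(-705\right) = \left(- \frac{7}{8} - 2\right) \left(-1\right) \left(-705\right) = \left(- \frac{23}{8}\right) \left(-1\right) \left(-705\right) = \frac{23}{8} \left(-705\right) = - \frac{16215}{8}$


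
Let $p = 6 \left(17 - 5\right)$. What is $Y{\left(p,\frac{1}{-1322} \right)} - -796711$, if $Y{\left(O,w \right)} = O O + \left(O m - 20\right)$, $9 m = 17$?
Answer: $802011$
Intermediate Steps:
$m = \frac{17}{9}$ ($m = \frac{1}{9} \cdot 17 = \frac{17}{9} \approx 1.8889$)
$p = 72$ ($p = 6 \cdot 12 = 72$)
$Y{\left(O,w \right)} = -20 + O^{2} + \frac{17 O}{9}$ ($Y{\left(O,w \right)} = O O + \left(O \frac{17}{9} - 20\right) = O^{2} + \left(\frac{17 O}{9} - 20\right) = O^{2} + \left(-20 + \frac{17 O}{9}\right) = -20 + O^{2} + \frac{17 O}{9}$)
$Y{\left(p,\frac{1}{-1322} \right)} - -796711 = \left(-20 + 72^{2} + \frac{17}{9} \cdot 72\right) - -796711 = \left(-20 + 5184 + 136\right) + 796711 = 5300 + 796711 = 802011$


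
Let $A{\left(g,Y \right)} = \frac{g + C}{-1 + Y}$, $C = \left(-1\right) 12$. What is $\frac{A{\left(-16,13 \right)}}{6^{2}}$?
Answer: $- \frac{7}{108} \approx -0.064815$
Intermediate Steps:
$C = -12$
$A{\left(g,Y \right)} = \frac{-12 + g}{-1 + Y}$ ($A{\left(g,Y \right)} = \frac{g - 12}{-1 + Y} = \frac{-12 + g}{-1 + Y}$)
$\frac{A{\left(-16,13 \right)}}{6^{2}} = \frac{\frac{1}{-1 + 13} \left(-12 - 16\right)}{6^{2}} = \frac{\frac{1}{12} \left(-28\right)}{36} = \frac{1}{12} \left(-28\right) \frac{1}{36} = \left(- \frac{7}{3}\right) \frac{1}{36} = - \frac{7}{108}$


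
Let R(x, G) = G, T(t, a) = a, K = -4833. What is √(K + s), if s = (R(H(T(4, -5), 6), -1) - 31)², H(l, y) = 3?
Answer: I*√3809 ≈ 61.717*I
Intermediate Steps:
s = 1024 (s = (-1 - 31)² = (-32)² = 1024)
√(K + s) = √(-4833 + 1024) = √(-3809) = I*√3809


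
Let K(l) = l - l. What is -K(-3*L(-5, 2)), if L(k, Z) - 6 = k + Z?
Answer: 0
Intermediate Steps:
L(k, Z) = 6 + Z + k (L(k, Z) = 6 + (k + Z) = 6 + (Z + k) = 6 + Z + k)
K(l) = 0
-K(-3*L(-5, 2)) = -1*0 = 0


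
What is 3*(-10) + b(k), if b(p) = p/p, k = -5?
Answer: -29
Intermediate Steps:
b(p) = 1
3*(-10) + b(k) = 3*(-10) + 1 = -30 + 1 = -29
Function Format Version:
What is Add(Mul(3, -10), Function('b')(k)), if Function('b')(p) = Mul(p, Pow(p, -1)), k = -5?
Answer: -29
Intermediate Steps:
Function('b')(p) = 1
Add(Mul(3, -10), Function('b')(k)) = Add(Mul(3, -10), 1) = Add(-30, 1) = -29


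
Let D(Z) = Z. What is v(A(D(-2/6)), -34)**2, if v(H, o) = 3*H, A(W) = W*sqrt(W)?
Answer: -1/3 ≈ -0.33333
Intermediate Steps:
A(W) = W**(3/2)
v(A(D(-2/6)), -34)**2 = (3*(-2/6)**(3/2))**2 = (3*(-2*1/6)**(3/2))**2 = (3*(-1/3)**(3/2))**2 = (3*(-I*sqrt(3)/9))**2 = (-I*sqrt(3)/3)**2 = -1/3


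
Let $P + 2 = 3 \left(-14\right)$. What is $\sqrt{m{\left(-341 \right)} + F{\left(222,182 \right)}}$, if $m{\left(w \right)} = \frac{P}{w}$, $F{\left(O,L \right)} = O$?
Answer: $\frac{\sqrt{213466}}{31} \approx 14.904$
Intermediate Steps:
$P = -44$ ($P = -2 + 3 \left(-14\right) = -2 - 42 = -44$)
$m{\left(w \right)} = - \frac{44}{w}$
$\sqrt{m{\left(-341 \right)} + F{\left(222,182 \right)}} = \sqrt{- \frac{44}{-341} + 222} = \sqrt{\left(-44\right) \left(- \frac{1}{341}\right) + 222} = \sqrt{\frac{4}{31} + 222} = \sqrt{\frac{6886}{31}} = \frac{\sqrt{213466}}{31}$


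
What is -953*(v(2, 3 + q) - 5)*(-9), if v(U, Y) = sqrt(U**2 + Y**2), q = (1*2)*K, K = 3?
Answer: -42885 + 8577*sqrt(85) ≈ 36191.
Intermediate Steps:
q = 6 (q = (1*2)*3 = 2*3 = 6)
-953*(v(2, 3 + q) - 5)*(-9) = -953*(sqrt(2**2 + (3 + 6)**2) - 5)*(-9) = -953*(sqrt(4 + 9**2) - 5)*(-9) = -953*(sqrt(4 + 81) - 5)*(-9) = -953*(sqrt(85) - 5)*(-9) = -953*(-5 + sqrt(85))*(-9) = -953*(45 - 9*sqrt(85)) = -42885 + 8577*sqrt(85)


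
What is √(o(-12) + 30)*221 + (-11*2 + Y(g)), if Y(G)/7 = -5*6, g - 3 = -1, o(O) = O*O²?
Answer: -232 + 221*I*√1698 ≈ -232.0 + 9106.7*I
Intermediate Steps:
o(O) = O³
g = 2 (g = 3 - 1 = 2)
Y(G) = -210 (Y(G) = 7*(-5*6) = 7*(-30) = -210)
√(o(-12) + 30)*221 + (-11*2 + Y(g)) = √((-12)³ + 30)*221 + (-11*2 - 210) = √(-1728 + 30)*221 + (-22 - 210) = √(-1698)*221 - 232 = (I*√1698)*221 - 232 = 221*I*√1698 - 232 = -232 + 221*I*√1698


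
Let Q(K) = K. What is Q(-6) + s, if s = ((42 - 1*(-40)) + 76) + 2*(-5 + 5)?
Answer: 152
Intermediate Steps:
s = 158 (s = ((42 + 40) + 76) + 2*0 = (82 + 76) + 0 = 158 + 0 = 158)
Q(-6) + s = -6 + 158 = 152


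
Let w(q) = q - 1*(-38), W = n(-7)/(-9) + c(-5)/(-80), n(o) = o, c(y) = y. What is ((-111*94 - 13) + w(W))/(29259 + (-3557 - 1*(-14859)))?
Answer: -1498775/5840784 ≈ -0.25661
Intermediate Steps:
W = 121/144 (W = -7/(-9) - 5/(-80) = -7*(-⅑) - 5*(-1/80) = 7/9 + 1/16 = 121/144 ≈ 0.84028)
w(q) = 38 + q (w(q) = q + 38 = 38 + q)
((-111*94 - 13) + w(W))/(29259 + (-3557 - 1*(-14859))) = ((-111*94 - 13) + (38 + 121/144))/(29259 + (-3557 - 1*(-14859))) = ((-10434 - 13) + 5593/144)/(29259 + (-3557 + 14859)) = (-10447 + 5593/144)/(29259 + 11302) = -1498775/144/40561 = -1498775/144*1/40561 = -1498775/5840784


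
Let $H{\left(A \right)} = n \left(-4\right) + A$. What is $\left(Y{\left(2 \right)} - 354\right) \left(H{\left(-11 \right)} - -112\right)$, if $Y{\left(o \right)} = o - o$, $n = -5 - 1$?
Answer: $-44250$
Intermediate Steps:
$n = -6$ ($n = -5 - 1 = -6$)
$Y{\left(o \right)} = 0$
$H{\left(A \right)} = 24 + A$ ($H{\left(A \right)} = \left(-6\right) \left(-4\right) + A = 24 + A$)
$\left(Y{\left(2 \right)} - 354\right) \left(H{\left(-11 \right)} - -112\right) = \left(0 - 354\right) \left(\left(24 - 11\right) - -112\right) = - 354 \left(13 + 112\right) = \left(-354\right) 125 = -44250$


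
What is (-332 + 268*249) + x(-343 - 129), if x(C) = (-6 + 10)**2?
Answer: 66416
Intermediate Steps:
x(C) = 16 (x(C) = 4**2 = 16)
(-332 + 268*249) + x(-343 - 129) = (-332 + 268*249) + 16 = (-332 + 66732) + 16 = 66400 + 16 = 66416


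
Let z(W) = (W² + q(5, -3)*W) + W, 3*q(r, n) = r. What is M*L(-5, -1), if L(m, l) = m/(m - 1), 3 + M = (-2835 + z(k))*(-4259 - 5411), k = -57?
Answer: -12667715/6 ≈ -2.1113e+6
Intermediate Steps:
q(r, n) = r/3
z(W) = W² + 8*W/3 (z(W) = (W² + ((⅓)*5)*W) + W = (W² + 5*W/3) + W = W² + 8*W/3)
M = -2533543 (M = -3 + (-2835 + (⅓)*(-57)*(8 + 3*(-57)))*(-4259 - 5411) = -3 + (-2835 + (⅓)*(-57)*(8 - 171))*(-9670) = -3 + (-2835 + (⅓)*(-57)*(-163))*(-9670) = -3 + (-2835 + 3097)*(-9670) = -3 + 262*(-9670) = -3 - 2533540 = -2533543)
L(m, l) = m/(-1 + m)
M*L(-5, -1) = -(-12667715)/(-1 - 5) = -(-12667715)/(-6) = -(-12667715)*(-1)/6 = -2533543*⅚ = -12667715/6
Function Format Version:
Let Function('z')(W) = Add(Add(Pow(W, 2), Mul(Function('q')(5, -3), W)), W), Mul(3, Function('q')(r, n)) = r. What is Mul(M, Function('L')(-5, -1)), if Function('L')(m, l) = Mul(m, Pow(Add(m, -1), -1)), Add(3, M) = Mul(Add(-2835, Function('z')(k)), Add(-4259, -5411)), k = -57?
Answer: Rational(-12667715, 6) ≈ -2.1113e+6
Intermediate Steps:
Function('q')(r, n) = Mul(Rational(1, 3), r)
Function('z')(W) = Add(Pow(W, 2), Mul(Rational(8, 3), W)) (Function('z')(W) = Add(Add(Pow(W, 2), Mul(Mul(Rational(1, 3), 5), W)), W) = Add(Add(Pow(W, 2), Mul(Rational(5, 3), W)), W) = Add(Pow(W, 2), Mul(Rational(8, 3), W)))
M = -2533543 (M = Add(-3, Mul(Add(-2835, Mul(Rational(1, 3), -57, Add(8, Mul(3, -57)))), Add(-4259, -5411))) = Add(-3, Mul(Add(-2835, Mul(Rational(1, 3), -57, Add(8, -171))), -9670)) = Add(-3, Mul(Add(-2835, Mul(Rational(1, 3), -57, -163)), -9670)) = Add(-3, Mul(Add(-2835, 3097), -9670)) = Add(-3, Mul(262, -9670)) = Add(-3, -2533540) = -2533543)
Function('L')(m, l) = Mul(m, Pow(Add(-1, m), -1))
Mul(M, Function('L')(-5, -1)) = Mul(-2533543, Mul(-5, Pow(Add(-1, -5), -1))) = Mul(-2533543, Mul(-5, Pow(-6, -1))) = Mul(-2533543, Mul(-5, Rational(-1, 6))) = Mul(-2533543, Rational(5, 6)) = Rational(-12667715, 6)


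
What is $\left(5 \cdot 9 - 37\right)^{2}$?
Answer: $64$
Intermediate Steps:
$\left(5 \cdot 9 - 37\right)^{2} = \left(45 - 37\right)^{2} = 8^{2} = 64$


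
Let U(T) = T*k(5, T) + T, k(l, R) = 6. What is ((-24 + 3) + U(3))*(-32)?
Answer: 0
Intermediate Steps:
U(T) = 7*T (U(T) = T*6 + T = 6*T + T = 7*T)
((-24 + 3) + U(3))*(-32) = ((-24 + 3) + 7*3)*(-32) = (-21 + 21)*(-32) = 0*(-32) = 0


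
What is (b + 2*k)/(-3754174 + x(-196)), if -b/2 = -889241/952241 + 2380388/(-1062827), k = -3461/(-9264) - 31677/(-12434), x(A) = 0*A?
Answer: -355257235152349658327/109414094628098711140590192 ≈ -3.2469e-6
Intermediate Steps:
x(A) = 0
k = 168244901/57594288 (k = -3461*(-1/9264) - 31677*(-1/12434) = 3461/9264 + 31677/12434 = 168244901/57594288 ≈ 2.9212)
b = 6423624787630/1012067445307 (b = -2*(-889241/952241 + 2380388/(-1062827)) = -2*(-889241*1/952241 + 2380388*(-1/1062827)) = -2*(-889241/952241 - 2380388/1062827) = -2*(-3211812393815/1012067445307) = 6423624787630/1012067445307 ≈ 6.3470)
(b + 2*k)/(-3754174 + x(-196)) = (6423624787630/1012067445307 + 2*(168244901/57594288))/(-3754174 + 0) = (6423624787630/1012067445307 + 168244901/28797144)/(-3754174) = (355257235152349658327/29144651960217803208)*(-1/3754174) = -355257235152349658327/109414094628098711140590192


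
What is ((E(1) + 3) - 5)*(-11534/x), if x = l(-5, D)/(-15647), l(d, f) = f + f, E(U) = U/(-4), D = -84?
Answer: 270708747/112 ≈ 2.4170e+6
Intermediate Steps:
E(U) = -U/4 (E(U) = U*(-1/4) = -U/4)
l(d, f) = 2*f
x = 168/15647 (x = (2*(-84))/(-15647) = -168*(-1/15647) = 168/15647 ≈ 0.010737)
((E(1) + 3) - 5)*(-11534/x) = ((-1/4*1 + 3) - 5)*(-11534/168/15647) = ((-1/4 + 3) - 5)*(-11534*15647/168) = (11/4 - 5)*(-90236249/84) = -9/4*(-90236249/84) = 270708747/112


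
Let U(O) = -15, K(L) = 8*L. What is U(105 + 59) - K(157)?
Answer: -1271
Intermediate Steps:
U(105 + 59) - K(157) = -15 - 8*157 = -15 - 1*1256 = -15 - 1256 = -1271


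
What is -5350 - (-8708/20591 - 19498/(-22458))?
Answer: -1237110373177/231216339 ≈ -5350.4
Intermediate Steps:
-5350 - (-8708/20591 - 19498/(-22458)) = -5350 - (-8708*1/20591 - 19498*(-1/22458)) = -5350 - (-8708/20591 + 9749/11229) = -5350 - 1*102959527/231216339 = -5350 - 102959527/231216339 = -1237110373177/231216339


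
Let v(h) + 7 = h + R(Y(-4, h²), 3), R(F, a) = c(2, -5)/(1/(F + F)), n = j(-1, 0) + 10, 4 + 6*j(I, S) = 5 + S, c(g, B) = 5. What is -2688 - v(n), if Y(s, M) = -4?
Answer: -15907/6 ≈ -2651.2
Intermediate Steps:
j(I, S) = ⅙ + S/6 (j(I, S) = -⅔ + (5 + S)/6 = -⅔ + (⅚ + S/6) = ⅙ + S/6)
n = 61/6 (n = (⅙ + (⅙)*0) + 10 = (⅙ + 0) + 10 = ⅙ + 10 = 61/6 ≈ 10.167)
R(F, a) = 10*F (R(F, a) = 5/(1/(F + F)) = 5/(1/(2*F)) = 5/((1/(2*F))) = 5*(2*F) = 10*F)
v(h) = -47 + h (v(h) = -7 + (h + 10*(-4)) = -7 + (h - 40) = -7 + (-40 + h) = -47 + h)
-2688 - v(n) = -2688 - (-47 + 61/6) = -2688 - 1*(-221/6) = -2688 + 221/6 = -15907/6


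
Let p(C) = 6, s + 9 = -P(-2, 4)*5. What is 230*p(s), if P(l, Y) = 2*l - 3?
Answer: 1380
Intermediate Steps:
P(l, Y) = -3 + 2*l
s = 26 (s = -9 - (-3 + 2*(-2))*5 = -9 - (-3 - 4)*5 = -9 - 1*(-7)*5 = -9 + 7*5 = -9 + 35 = 26)
230*p(s) = 230*6 = 1380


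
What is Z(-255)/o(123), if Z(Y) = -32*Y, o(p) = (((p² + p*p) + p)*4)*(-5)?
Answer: -136/10127 ≈ -0.013429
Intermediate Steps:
o(p) = -40*p² - 20*p (o(p) = (((p² + p²) + p)*4)*(-5) = ((2*p² + p)*4)*(-5) = ((p + 2*p²)*4)*(-5) = (4*p + 8*p²)*(-5) = -40*p² - 20*p)
Z(-255)/o(123) = (-32*(-255))/((-20*123*(1 + 2*123))) = 8160/((-20*123*(1 + 246))) = 8160/((-20*123*247)) = 8160/(-607620) = 8160*(-1/607620) = -136/10127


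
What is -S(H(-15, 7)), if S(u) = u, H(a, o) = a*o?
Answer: 105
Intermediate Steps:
-S(H(-15, 7)) = -(-15)*7 = -1*(-105) = 105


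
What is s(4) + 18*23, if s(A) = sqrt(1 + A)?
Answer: 414 + sqrt(5) ≈ 416.24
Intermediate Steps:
s(4) + 18*23 = sqrt(1 + 4) + 18*23 = sqrt(5) + 414 = 414 + sqrt(5)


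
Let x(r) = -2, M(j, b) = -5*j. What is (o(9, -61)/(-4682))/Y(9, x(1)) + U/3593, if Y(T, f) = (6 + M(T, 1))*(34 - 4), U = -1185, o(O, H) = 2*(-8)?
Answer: -1622854097/4920559605 ≈ -0.32981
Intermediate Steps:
o(O, H) = -16
Y(T, f) = 180 - 150*T (Y(T, f) = (6 - 5*T)*(34 - 4) = (6 - 5*T)*30 = 180 - 150*T)
(o(9, -61)/(-4682))/Y(9, x(1)) + U/3593 = (-16/(-4682))/(180 - 150*9) - 1185/3593 = (-16*(-1/4682))/(180 - 1350) - 1185*1/3593 = (8/2341)/(-1170) - 1185/3593 = (8/2341)*(-1/1170) - 1185/3593 = -4/1369485 - 1185/3593 = -1622854097/4920559605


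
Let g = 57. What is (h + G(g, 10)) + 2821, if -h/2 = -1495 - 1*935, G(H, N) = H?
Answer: 7738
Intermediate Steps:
h = 4860 (h = -2*(-1495 - 1*935) = -2*(-1495 - 935) = -2*(-2430) = 4860)
(h + G(g, 10)) + 2821 = (4860 + 57) + 2821 = 4917 + 2821 = 7738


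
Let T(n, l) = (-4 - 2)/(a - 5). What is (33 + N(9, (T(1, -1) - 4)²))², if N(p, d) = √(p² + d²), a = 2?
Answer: (33 + √97)² ≈ 1836.0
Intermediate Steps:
T(n, l) = 2 (T(n, l) = (-4 - 2)/(2 - 5) = -6/(-3) = -6*(-⅓) = 2)
N(p, d) = √(d² + p²)
(33 + N(9, (T(1, -1) - 4)²))² = (33 + √(((2 - 4)²)² + 9²))² = (33 + √(((-2)²)² + 81))² = (33 + √(4² + 81))² = (33 + √(16 + 81))² = (33 + √97)²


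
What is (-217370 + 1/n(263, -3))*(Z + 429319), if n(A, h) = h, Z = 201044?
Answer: -137022215431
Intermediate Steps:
(-217370 + 1/n(263, -3))*(Z + 429319) = (-217370 + 1/(-3))*(201044 + 429319) = (-217370 - 1/3)*630363 = -652111/3*630363 = -137022215431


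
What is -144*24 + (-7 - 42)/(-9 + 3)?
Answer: -20687/6 ≈ -3447.8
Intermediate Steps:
-144*24 + (-7 - 42)/(-9 + 3) = -3456 - 49/(-6) = -3456 - 49*(-1/6) = -3456 + 49/6 = -20687/6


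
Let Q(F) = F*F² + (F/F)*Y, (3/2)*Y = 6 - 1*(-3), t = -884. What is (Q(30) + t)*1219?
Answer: 31842718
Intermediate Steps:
Y = 6 (Y = 2*(6 - 1*(-3))/3 = 2*(6 + 3)/3 = (⅔)*9 = 6)
Q(F) = 6 + F³ (Q(F) = F*F² + (F/F)*6 = F³ + 1*6 = F³ + 6 = 6 + F³)
(Q(30) + t)*1219 = ((6 + 30³) - 884)*1219 = ((6 + 27000) - 884)*1219 = (27006 - 884)*1219 = 26122*1219 = 31842718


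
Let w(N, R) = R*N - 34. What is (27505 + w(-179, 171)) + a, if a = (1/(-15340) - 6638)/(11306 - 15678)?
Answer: -210352787319/67066480 ≈ -3136.5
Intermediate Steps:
w(N, R) = -34 + N*R (w(N, R) = N*R - 34 = -34 + N*R)
a = 101826921/67066480 (a = (-1/15340 - 6638)/(-4372) = -101826921/15340*(-1/4372) = 101826921/67066480 ≈ 1.5183)
(27505 + w(-179, 171)) + a = (27505 + (-34 - 179*171)) + 101826921/67066480 = (27505 + (-34 - 30609)) + 101826921/67066480 = (27505 - 30643) + 101826921/67066480 = -3138 + 101826921/67066480 = -210352787319/67066480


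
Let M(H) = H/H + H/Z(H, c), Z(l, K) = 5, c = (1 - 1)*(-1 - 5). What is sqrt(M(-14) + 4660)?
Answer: sqrt(116455)/5 ≈ 68.251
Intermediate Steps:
c = 0 (c = 0*(-6) = 0)
M(H) = 1 + H/5 (M(H) = H/H + H/5 = 1 + H*(1/5) = 1 + H/5)
sqrt(M(-14) + 4660) = sqrt((1 + (1/5)*(-14)) + 4660) = sqrt((1 - 14/5) + 4660) = sqrt(-9/5 + 4660) = sqrt(23291/5) = sqrt(116455)/5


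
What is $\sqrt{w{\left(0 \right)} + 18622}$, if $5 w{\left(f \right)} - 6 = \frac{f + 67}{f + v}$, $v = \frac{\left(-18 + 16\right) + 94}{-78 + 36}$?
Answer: $\frac{\sqrt{984843670}}{230} \approx 136.44$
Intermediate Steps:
$v = - \frac{46}{21}$ ($v = \frac{-2 + 94}{-42} = 92 \left(- \frac{1}{42}\right) = - \frac{46}{21} \approx -2.1905$)
$w{\left(f \right)} = \frac{6}{5} + \frac{67 + f}{5 \left(- \frac{46}{21} + f\right)}$ ($w{\left(f \right)} = \frac{6}{5} + \frac{\left(f + 67\right) \frac{1}{f - \frac{46}{21}}}{5} = \frac{6}{5} + \frac{\left(67 + f\right) \frac{1}{- \frac{46}{21} + f}}{5} = \frac{6}{5} + \frac{\frac{1}{- \frac{46}{21} + f} \left(67 + f\right)}{5} = \frac{6}{5} + \frac{67 + f}{5 \left(- \frac{46}{21} + f\right)}$)
$\sqrt{w{\left(0 \right)} + 18622} = \sqrt{\frac{3 \left(377 + 49 \cdot 0\right)}{5 \left(-46 + 21 \cdot 0\right)} + 18622} = \sqrt{\frac{3 \left(377 + 0\right)}{5 \left(-46 + 0\right)} + 18622} = \sqrt{\frac{3}{5} \frac{1}{-46} \cdot 377 + 18622} = \sqrt{\frac{3}{5} \left(- \frac{1}{46}\right) 377 + 18622} = \sqrt{- \frac{1131}{230} + 18622} = \sqrt{\frac{4281929}{230}} = \frac{\sqrt{984843670}}{230}$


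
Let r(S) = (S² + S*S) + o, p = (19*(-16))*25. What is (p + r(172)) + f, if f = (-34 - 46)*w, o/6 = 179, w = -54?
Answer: 56962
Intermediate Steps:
o = 1074 (o = 6*179 = 1074)
f = 4320 (f = (-34 - 46)*(-54) = -80*(-54) = 4320)
p = -7600 (p = -304*25 = -7600)
r(S) = 1074 + 2*S² (r(S) = (S² + S*S) + 1074 = (S² + S²) + 1074 = 2*S² + 1074 = 1074 + 2*S²)
(p + r(172)) + f = (-7600 + (1074 + 2*172²)) + 4320 = (-7600 + (1074 + 2*29584)) + 4320 = (-7600 + (1074 + 59168)) + 4320 = (-7600 + 60242) + 4320 = 52642 + 4320 = 56962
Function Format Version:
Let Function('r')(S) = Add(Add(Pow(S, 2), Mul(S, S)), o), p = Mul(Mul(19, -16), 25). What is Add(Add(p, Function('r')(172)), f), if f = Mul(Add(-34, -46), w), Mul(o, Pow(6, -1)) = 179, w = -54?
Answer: 56962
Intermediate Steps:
o = 1074 (o = Mul(6, 179) = 1074)
f = 4320 (f = Mul(Add(-34, -46), -54) = Mul(-80, -54) = 4320)
p = -7600 (p = Mul(-304, 25) = -7600)
Function('r')(S) = Add(1074, Mul(2, Pow(S, 2))) (Function('r')(S) = Add(Add(Pow(S, 2), Mul(S, S)), 1074) = Add(Add(Pow(S, 2), Pow(S, 2)), 1074) = Add(Mul(2, Pow(S, 2)), 1074) = Add(1074, Mul(2, Pow(S, 2))))
Add(Add(p, Function('r')(172)), f) = Add(Add(-7600, Add(1074, Mul(2, Pow(172, 2)))), 4320) = Add(Add(-7600, Add(1074, Mul(2, 29584))), 4320) = Add(Add(-7600, Add(1074, 59168)), 4320) = Add(Add(-7600, 60242), 4320) = Add(52642, 4320) = 56962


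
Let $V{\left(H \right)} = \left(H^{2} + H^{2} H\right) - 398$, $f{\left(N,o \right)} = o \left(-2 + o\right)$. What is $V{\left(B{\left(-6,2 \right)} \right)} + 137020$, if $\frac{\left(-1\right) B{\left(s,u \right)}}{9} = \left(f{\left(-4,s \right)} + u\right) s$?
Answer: $19690426622$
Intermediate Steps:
$B{\left(s,u \right)} = - 9 s \left(u + s \left(-2 + s\right)\right)$ ($B{\left(s,u \right)} = - 9 \left(s \left(-2 + s\right) + u\right) s = - 9 \left(u + s \left(-2 + s\right)\right) s = - 9 s \left(u + s \left(-2 + s\right)\right)$)
$V{\left(H \right)} = -398 + H^{2} + H^{3}$ ($V{\left(H \right)} = \left(H^{2} + H^{3}\right) - 398 = -398 + H^{2} + H^{3}$)
$V{\left(B{\left(-6,2 \right)} \right)} + 137020 = \left(-398 + \left(\left(-9\right) \left(-6\right) \left(2 - 6 \left(-2 - 6\right)\right)\right)^{2} + \left(\left(-9\right) \left(-6\right) \left(2 - 6 \left(-2 - 6\right)\right)\right)^{3}\right) + 137020 = \left(-398 + \left(\left(-9\right) \left(-6\right) \left(2 - -48\right)\right)^{2} + \left(\left(-9\right) \left(-6\right) \left(2 - -48\right)\right)^{3}\right) + 137020 = \left(-398 + \left(\left(-9\right) \left(-6\right) \left(2 + 48\right)\right)^{2} + \left(\left(-9\right) \left(-6\right) \left(2 + 48\right)\right)^{3}\right) + 137020 = \left(-398 + \left(\left(-9\right) \left(-6\right) 50\right)^{2} + \left(\left(-9\right) \left(-6\right) 50\right)^{3}\right) + 137020 = \left(-398 + 2700^{2} + 2700^{3}\right) + 137020 = \left(-398 + 7290000 + 19683000000\right) + 137020 = 19690289602 + 137020 = 19690426622$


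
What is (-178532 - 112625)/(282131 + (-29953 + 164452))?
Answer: -291157/416630 ≈ -0.69884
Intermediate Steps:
(-178532 - 112625)/(282131 + (-29953 + 164452)) = -291157/(282131 + 134499) = -291157/416630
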